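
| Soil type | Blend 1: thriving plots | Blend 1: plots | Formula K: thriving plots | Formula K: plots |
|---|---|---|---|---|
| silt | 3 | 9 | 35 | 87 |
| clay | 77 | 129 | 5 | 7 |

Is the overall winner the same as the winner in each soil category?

Silt: Blend 1 3/9 = 33.3%, Formula K 35/87 = 40.2% → Formula K
Clay: Blend 1 77/129 = 59.7%, Formula K 5/7 = 71.4% → Formula K
Overall: Blend 1 80/138 = 58.0%, Formula K 40/94 = 42.6% → Blend 1
Formula K wins each soil group but Blend 1 wins overall — the comparison reverses. Formula K's plots skew toward silt, which has a lower base rate.

No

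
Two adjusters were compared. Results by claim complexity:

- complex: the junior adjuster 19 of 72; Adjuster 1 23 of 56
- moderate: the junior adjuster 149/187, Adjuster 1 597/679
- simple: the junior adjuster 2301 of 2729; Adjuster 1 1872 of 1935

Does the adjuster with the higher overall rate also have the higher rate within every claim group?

Yes

Complex: the junior adjuster 19/72 = 26.4%, Adjuster 1 23/56 = 41.1% → Adjuster 1
Moderate: the junior adjuster 149/187 = 79.7%, Adjuster 1 597/679 = 87.9% → Adjuster 1
Simple: the junior adjuster 2301/2729 = 84.3%, Adjuster 1 1872/1935 = 96.7% → Adjuster 1
Overall: the junior adjuster 2469/2988 = 82.6%, Adjuster 1 2492/2670 = 93.3% → Adjuster 1
Adjuster 1 wins overall and in every claim group — no reversal.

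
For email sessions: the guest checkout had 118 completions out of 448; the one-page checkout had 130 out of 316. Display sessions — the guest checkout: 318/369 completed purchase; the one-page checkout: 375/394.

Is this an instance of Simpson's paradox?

No

Email: the guest checkout 118/448 = 26.3%, the one-page checkout 130/316 = 41.1% → the one-page checkout
Display: the guest checkout 318/369 = 86.2%, the one-page checkout 375/394 = 95.2% → the one-page checkout
Overall: the guest checkout 436/817 = 53.4%, the one-page checkout 505/710 = 71.1% → the one-page checkout
The one-page checkout wins overall and in every traffic group — no reversal.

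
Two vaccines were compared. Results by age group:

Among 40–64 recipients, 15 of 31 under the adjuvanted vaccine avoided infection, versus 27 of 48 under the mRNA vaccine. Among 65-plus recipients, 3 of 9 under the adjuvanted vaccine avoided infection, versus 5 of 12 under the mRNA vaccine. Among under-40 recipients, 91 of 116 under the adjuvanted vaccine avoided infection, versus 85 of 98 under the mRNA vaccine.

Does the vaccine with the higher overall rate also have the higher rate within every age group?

Yes

40–64: the adjuvanted vaccine 15/31 = 48.4%, the mRNA vaccine 27/48 = 56.2% → the mRNA vaccine
65-plus: the adjuvanted vaccine 3/9 = 33.3%, the mRNA vaccine 5/12 = 41.7% → the mRNA vaccine
Under-40: the adjuvanted vaccine 91/116 = 78.4%, the mRNA vaccine 85/98 = 86.7% → the mRNA vaccine
Overall: the adjuvanted vaccine 109/156 = 69.9%, the mRNA vaccine 117/158 = 74.1% → the mRNA vaccine
The mRNA vaccine wins overall and in every age group — no reversal.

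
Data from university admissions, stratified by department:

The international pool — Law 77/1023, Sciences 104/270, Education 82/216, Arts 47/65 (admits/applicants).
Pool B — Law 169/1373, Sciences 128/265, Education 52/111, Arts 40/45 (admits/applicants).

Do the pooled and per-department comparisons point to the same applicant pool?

Law: the international pool 77/1023 = 7.5%, Pool B 169/1373 = 12.3% → Pool B
Sciences: the international pool 104/270 = 38.5%, Pool B 128/265 = 48.3% → Pool B
Education: the international pool 82/216 = 38.0%, Pool B 52/111 = 46.8% → Pool B
Arts: the international pool 47/65 = 72.3%, Pool B 40/45 = 88.9% → Pool B
Overall: the international pool 310/1574 = 19.7%, Pool B 389/1794 = 21.7% → Pool B
Pool B wins overall and in every department group — no reversal.

Yes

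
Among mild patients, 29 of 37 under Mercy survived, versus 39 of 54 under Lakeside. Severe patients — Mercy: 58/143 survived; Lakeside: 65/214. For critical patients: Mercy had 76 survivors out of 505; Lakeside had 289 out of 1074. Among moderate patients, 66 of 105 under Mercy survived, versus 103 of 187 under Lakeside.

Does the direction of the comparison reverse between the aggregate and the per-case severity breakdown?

Mild: Mercy 29/37 = 78.4%, Lakeside 39/54 = 72.2% → Mercy
Severe: Mercy 58/143 = 40.6%, Lakeside 65/214 = 30.4% → Mercy
Critical: Mercy 76/505 = 15.0%, Lakeside 289/1074 = 26.9% → Lakeside
Moderate: Mercy 66/105 = 62.9%, Lakeside 103/187 = 55.1% → Mercy
Overall: Mercy 229/790 = 29.0%, Lakeside 496/1529 = 32.4% → Lakeside
Neither sweeps: Mercy wins 3 of 4 groups, Lakeside wins 1. Lakeside wins overall but not every group — no Simpson reversal.

No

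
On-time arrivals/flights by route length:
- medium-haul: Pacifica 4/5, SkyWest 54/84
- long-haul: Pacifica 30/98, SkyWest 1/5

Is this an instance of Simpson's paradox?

Medium-haul: Pacifica 4/5 = 80.0%, SkyWest 54/84 = 64.3% → Pacifica
Long-haul: Pacifica 30/98 = 30.6%, SkyWest 1/5 = 20.0% → Pacifica
Overall: Pacifica 34/103 = 33.0%, SkyWest 55/89 = 61.8% → SkyWest
Pacifica wins each route group but SkyWest wins overall — the comparison reverses. Pacifica's flights skew toward long-haul, which has a lower base rate.

Yes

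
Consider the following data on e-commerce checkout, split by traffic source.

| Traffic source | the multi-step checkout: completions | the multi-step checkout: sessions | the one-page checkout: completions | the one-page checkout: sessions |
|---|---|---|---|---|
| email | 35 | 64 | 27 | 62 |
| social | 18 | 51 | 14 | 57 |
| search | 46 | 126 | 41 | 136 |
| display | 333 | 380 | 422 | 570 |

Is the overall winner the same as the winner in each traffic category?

Yes

Email: the multi-step checkout 35/64 = 54.7%, the one-page checkout 27/62 = 43.5% → the multi-step checkout
Social: the multi-step checkout 18/51 = 35.3%, the one-page checkout 14/57 = 24.6% → the multi-step checkout
Search: the multi-step checkout 46/126 = 36.5%, the one-page checkout 41/136 = 30.1% → the multi-step checkout
Display: the multi-step checkout 333/380 = 87.6%, the one-page checkout 422/570 = 74.0% → the multi-step checkout
Overall: the multi-step checkout 432/621 = 69.6%, the one-page checkout 504/825 = 61.1% → the multi-step checkout
The multi-step checkout wins overall and in every traffic group — no reversal.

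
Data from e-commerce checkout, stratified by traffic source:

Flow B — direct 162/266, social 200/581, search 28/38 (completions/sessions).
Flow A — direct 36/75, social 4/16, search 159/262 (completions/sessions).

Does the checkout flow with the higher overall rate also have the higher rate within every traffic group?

Direct: Flow B 162/266 = 60.9%, Flow A 36/75 = 48.0% → Flow B
Social: Flow B 200/581 = 34.4%, Flow A 4/16 = 25.0% → Flow B
Search: Flow B 28/38 = 73.7%, Flow A 159/262 = 60.7% → Flow B
Overall: Flow B 390/885 = 44.1%, Flow A 199/353 = 56.4% → Flow A
Flow B wins each traffic group but Flow A wins overall — the comparison reverses. Flow B's sessions skew toward social, which has a lower base rate.

No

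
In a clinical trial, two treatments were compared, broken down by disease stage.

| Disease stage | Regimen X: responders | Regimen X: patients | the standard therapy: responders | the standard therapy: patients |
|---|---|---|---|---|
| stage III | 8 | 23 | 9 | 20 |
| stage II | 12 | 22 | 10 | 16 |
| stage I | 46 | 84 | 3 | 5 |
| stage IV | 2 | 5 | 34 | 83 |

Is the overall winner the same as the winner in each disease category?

No

Stage III: Regimen X 8/23 = 34.8%, the standard therapy 9/20 = 45.0% → the standard therapy
Stage II: Regimen X 12/22 = 54.5%, the standard therapy 10/16 = 62.5% → the standard therapy
Stage I: Regimen X 46/84 = 54.8%, the standard therapy 3/5 = 60.0% → the standard therapy
Stage IV: Regimen X 2/5 = 40.0%, the standard therapy 34/83 = 41.0% → the standard therapy
Overall: Regimen X 68/134 = 50.7%, the standard therapy 56/124 = 45.2% → Regimen X
The standard therapy wins each disease group but Regimen X wins overall — the comparison reverses. The standard therapy's patients skew toward stage IV, which has a lower base rate.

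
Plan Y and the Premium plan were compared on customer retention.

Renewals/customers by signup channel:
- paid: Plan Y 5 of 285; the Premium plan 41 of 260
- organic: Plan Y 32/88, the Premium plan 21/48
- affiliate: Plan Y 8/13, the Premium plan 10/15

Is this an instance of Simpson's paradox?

No

Paid: Plan Y 5/285 = 1.8%, the Premium plan 41/260 = 15.8% → the Premium plan
Organic: Plan Y 32/88 = 36.4%, the Premium plan 21/48 = 43.8% → the Premium plan
Affiliate: Plan Y 8/13 = 61.5%, the Premium plan 10/15 = 66.7% → the Premium plan
Overall: Plan Y 45/386 = 11.7%, the Premium plan 72/323 = 22.3% → the Premium plan
The Premium plan wins overall and in every signup group — no reversal.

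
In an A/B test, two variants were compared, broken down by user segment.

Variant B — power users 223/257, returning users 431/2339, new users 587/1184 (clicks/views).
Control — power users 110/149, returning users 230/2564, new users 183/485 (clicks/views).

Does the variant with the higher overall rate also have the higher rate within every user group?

Yes

Power users: Variant B 223/257 = 86.8%, Control 110/149 = 73.8% → Variant B
Returning users: Variant B 431/2339 = 18.4%, Control 230/2564 = 9.0% → Variant B
New users: Variant B 587/1184 = 49.6%, Control 183/485 = 37.7% → Variant B
Overall: Variant B 1241/3780 = 32.8%, Control 523/3198 = 16.4% → Variant B
Variant B wins overall and in every user group — no reversal.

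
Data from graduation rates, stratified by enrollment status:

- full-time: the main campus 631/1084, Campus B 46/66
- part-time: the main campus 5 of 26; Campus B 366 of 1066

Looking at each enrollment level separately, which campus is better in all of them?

Full-time: the main campus 631/1084 = 58.2%, Campus B 46/66 = 69.7% → Campus B
Part-time: the main campus 5/26 = 19.2%, Campus B 366/1066 = 34.3% → Campus B
Campus B has the higher rate in both groups.

Campus B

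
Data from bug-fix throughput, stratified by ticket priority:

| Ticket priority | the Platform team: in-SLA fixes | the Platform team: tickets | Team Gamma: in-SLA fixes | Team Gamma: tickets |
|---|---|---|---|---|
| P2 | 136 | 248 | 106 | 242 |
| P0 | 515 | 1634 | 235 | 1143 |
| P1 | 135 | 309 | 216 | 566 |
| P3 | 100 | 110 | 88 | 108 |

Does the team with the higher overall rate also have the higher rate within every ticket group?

P2: the Platform team 136/248 = 54.8%, Team Gamma 106/242 = 43.8% → the Platform team
P0: the Platform team 515/1634 = 31.5%, Team Gamma 235/1143 = 20.6% → the Platform team
P1: the Platform team 135/309 = 43.7%, Team Gamma 216/566 = 38.2% → the Platform team
P3: the Platform team 100/110 = 90.9%, Team Gamma 88/108 = 81.5% → the Platform team
Overall: the Platform team 886/2301 = 38.5%, Team Gamma 645/2059 = 31.3% → the Platform team
The Platform team wins overall and in every ticket group — no reversal.

Yes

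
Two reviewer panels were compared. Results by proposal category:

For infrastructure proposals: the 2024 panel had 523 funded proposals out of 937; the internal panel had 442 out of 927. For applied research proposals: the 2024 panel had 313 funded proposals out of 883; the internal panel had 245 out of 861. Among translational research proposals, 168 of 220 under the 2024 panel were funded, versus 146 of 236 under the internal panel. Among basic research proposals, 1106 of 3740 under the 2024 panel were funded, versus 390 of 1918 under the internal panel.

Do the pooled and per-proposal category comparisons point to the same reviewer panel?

Yes

Infrastructure: the 2024 panel 523/937 = 55.8%, the internal panel 442/927 = 47.7% → the 2024 panel
Applied research: the 2024 panel 313/883 = 35.4%, the internal panel 245/861 = 28.5% → the 2024 panel
Translational research: the 2024 panel 168/220 = 76.4%, the internal panel 146/236 = 61.9% → the 2024 panel
Basic research: the 2024 panel 1106/3740 = 29.6%, the internal panel 390/1918 = 20.3% → the 2024 panel
Overall: the 2024 panel 2110/5780 = 36.5%, the internal panel 1223/3942 = 31.0% → the 2024 panel
The 2024 panel wins overall and in every proposal group — no reversal.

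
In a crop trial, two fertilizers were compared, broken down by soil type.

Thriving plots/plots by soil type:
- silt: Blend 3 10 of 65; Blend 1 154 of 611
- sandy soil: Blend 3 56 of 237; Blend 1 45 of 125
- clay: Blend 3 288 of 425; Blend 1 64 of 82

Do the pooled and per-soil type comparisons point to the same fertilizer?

Silt: Blend 3 10/65 = 15.4%, Blend 1 154/611 = 25.2% → Blend 1
Sandy soil: Blend 3 56/237 = 23.6%, Blend 1 45/125 = 36.0% → Blend 1
Clay: Blend 3 288/425 = 67.8%, Blend 1 64/82 = 78.0% → Blend 1
Overall: Blend 3 354/727 = 48.7%, Blend 1 263/818 = 32.2% → Blend 3
Blend 1 wins each soil group but Blend 3 wins overall — the comparison reverses. Blend 1's plots skew toward silt, which has a lower base rate.

No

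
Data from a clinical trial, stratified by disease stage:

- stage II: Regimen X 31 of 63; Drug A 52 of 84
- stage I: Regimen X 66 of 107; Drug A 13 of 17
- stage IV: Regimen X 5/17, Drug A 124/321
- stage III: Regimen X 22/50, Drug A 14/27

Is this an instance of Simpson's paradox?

Yes

Stage II: Regimen X 31/63 = 49.2%, Drug A 52/84 = 61.9% → Drug A
Stage I: Regimen X 66/107 = 61.7%, Drug A 13/17 = 76.5% → Drug A
Stage IV: Regimen X 5/17 = 29.4%, Drug A 124/321 = 38.6% → Drug A
Stage III: Regimen X 22/50 = 44.0%, Drug A 14/27 = 51.9% → Drug A
Overall: Regimen X 124/237 = 52.3%, Drug A 203/449 = 45.2% → Regimen X
Drug A wins each disease group but Regimen X wins overall — the comparison reverses. Drug A's patients skew toward stage IV, which has a lower base rate.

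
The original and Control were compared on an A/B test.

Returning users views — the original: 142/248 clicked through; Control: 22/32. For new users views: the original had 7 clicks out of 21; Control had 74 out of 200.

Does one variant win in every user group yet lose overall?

Yes

Returning users: the original 142/248 = 57.3%, Control 22/32 = 68.8% → Control
New users: the original 7/21 = 33.3%, Control 74/200 = 37.0% → Control
Overall: the original 149/269 = 55.4%, Control 96/232 = 41.4% → the original
Control wins each user group but the original wins overall — the comparison reverses. Control's views skew toward new users, which has a lower base rate.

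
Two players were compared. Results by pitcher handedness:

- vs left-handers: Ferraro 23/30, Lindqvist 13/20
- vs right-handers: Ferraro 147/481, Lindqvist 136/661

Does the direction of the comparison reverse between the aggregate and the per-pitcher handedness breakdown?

Vs left-handers: Ferraro 23/30 = 76.7%, Lindqvist 13/20 = 65.0% → Ferraro
Vs right-handers: Ferraro 147/481 = 30.6%, Lindqvist 136/661 = 20.6% → Ferraro
Overall: Ferraro 170/511 = 33.3%, Lindqvist 149/681 = 21.9% → Ferraro
Ferraro wins overall and in every pitcher group — no reversal.

No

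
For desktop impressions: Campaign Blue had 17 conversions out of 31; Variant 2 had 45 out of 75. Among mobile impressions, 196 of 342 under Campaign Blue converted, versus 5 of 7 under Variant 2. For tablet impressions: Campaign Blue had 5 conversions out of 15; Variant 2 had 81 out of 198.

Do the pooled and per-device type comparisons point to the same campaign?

Desktop: Campaign Blue 17/31 = 54.8%, Variant 2 45/75 = 60.0% → Variant 2
Mobile: Campaign Blue 196/342 = 57.3%, Variant 2 5/7 = 71.4% → Variant 2
Tablet: Campaign Blue 5/15 = 33.3%, Variant 2 81/198 = 40.9% → Variant 2
Overall: Campaign Blue 218/388 = 56.2%, Variant 2 131/280 = 46.8% → Campaign Blue
Variant 2 wins each device group but Campaign Blue wins overall — the comparison reverses. Variant 2's impressions skew toward tablet, which has a lower base rate.

No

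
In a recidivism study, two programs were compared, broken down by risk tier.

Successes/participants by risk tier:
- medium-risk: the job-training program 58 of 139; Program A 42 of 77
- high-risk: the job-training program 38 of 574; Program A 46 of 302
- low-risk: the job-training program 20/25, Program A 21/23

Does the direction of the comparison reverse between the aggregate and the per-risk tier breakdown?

Medium-risk: the job-training program 58/139 = 41.7%, Program A 42/77 = 54.5% → Program A
High-risk: the job-training program 38/574 = 6.6%, Program A 46/302 = 15.2% → Program A
Low-risk: the job-training program 20/25 = 80.0%, Program A 21/23 = 91.3% → Program A
Overall: the job-training program 116/738 = 15.7%, Program A 109/402 = 27.1% → Program A
Program A wins overall and in every risk group — no reversal.

No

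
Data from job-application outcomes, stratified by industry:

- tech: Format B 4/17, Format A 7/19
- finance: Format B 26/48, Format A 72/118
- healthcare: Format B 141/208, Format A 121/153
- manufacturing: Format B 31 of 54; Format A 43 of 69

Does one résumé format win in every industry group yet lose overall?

Tech: Format B 4/17 = 23.5%, Format A 7/19 = 36.8% → Format A
Finance: Format B 26/48 = 54.2%, Format A 72/118 = 61.0% → Format A
Healthcare: Format B 141/208 = 67.8%, Format A 121/153 = 79.1% → Format A
Manufacturing: Format B 31/54 = 57.4%, Format A 43/69 = 62.3% → Format A
Overall: Format B 202/327 = 61.8%, Format A 243/359 = 67.7% → Format A
Format A wins overall and in every industry group — no reversal.

No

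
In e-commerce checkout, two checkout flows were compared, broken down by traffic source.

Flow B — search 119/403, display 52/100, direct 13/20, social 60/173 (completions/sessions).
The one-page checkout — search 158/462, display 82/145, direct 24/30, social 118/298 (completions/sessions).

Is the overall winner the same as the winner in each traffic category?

Yes

Search: Flow B 119/403 = 29.5%, the one-page checkout 158/462 = 34.2% → the one-page checkout
Display: Flow B 52/100 = 52.0%, the one-page checkout 82/145 = 56.6% → the one-page checkout
Direct: Flow B 13/20 = 65.0%, the one-page checkout 24/30 = 80.0% → the one-page checkout
Social: Flow B 60/173 = 34.7%, the one-page checkout 118/298 = 39.6% → the one-page checkout
Overall: Flow B 244/696 = 35.1%, the one-page checkout 382/935 = 40.9% → the one-page checkout
The one-page checkout wins overall and in every traffic group — no reversal.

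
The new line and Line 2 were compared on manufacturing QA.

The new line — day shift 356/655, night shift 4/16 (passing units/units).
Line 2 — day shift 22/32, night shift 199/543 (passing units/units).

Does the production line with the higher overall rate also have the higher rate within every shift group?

Day shift: the new line 356/655 = 54.4%, Line 2 22/32 = 68.8% → Line 2
Night shift: the new line 4/16 = 25.0%, Line 2 199/543 = 36.6% → Line 2
Overall: the new line 360/671 = 53.7%, Line 2 221/575 = 38.4% → the new line
Line 2 wins each shift group but the new line wins overall — the comparison reverses. Line 2's units skew toward night shift, which has a lower base rate.

No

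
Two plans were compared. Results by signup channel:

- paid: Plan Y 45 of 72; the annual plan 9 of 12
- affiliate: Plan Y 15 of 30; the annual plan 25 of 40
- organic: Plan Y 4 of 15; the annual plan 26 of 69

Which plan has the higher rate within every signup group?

the annual plan

Paid: Plan Y 45/72 = 62.5%, the annual plan 9/12 = 75.0% → the annual plan
Affiliate: Plan Y 15/30 = 50.0%, the annual plan 25/40 = 62.5% → the annual plan
Organic: Plan Y 4/15 = 26.7%, the annual plan 26/69 = 37.7% → the annual plan
The annual plan has the higher rate in all 3 groups.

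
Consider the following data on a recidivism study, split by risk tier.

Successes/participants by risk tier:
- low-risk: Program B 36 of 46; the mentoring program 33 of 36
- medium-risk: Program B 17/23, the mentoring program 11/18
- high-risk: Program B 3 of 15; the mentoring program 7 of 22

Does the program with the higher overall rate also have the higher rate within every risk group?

No

Low-risk: Program B 36/46 = 78.3%, the mentoring program 33/36 = 91.7% → the mentoring program
Medium-risk: Program B 17/23 = 73.9%, the mentoring program 11/18 = 61.1% → Program B
High-risk: Program B 3/15 = 20.0%, the mentoring program 7/22 = 31.8% → the mentoring program
Overall: Program B 56/84 = 66.7%, the mentoring program 51/76 = 67.1% → the mentoring program
Neither sweeps: Program B wins 1 of 3 groups, the mentoring program wins 2. The mentoring program wins overall but not every group — no Simpson reversal.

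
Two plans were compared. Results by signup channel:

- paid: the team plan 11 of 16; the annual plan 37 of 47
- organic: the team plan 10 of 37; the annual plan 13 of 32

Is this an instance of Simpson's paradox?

Paid: the team plan 11/16 = 68.8%, the annual plan 37/47 = 78.7% → the annual plan
Organic: the team plan 10/37 = 27.0%, the annual plan 13/32 = 40.6% → the annual plan
Overall: the team plan 21/53 = 39.6%, the annual plan 50/79 = 63.3% → the annual plan
The annual plan wins overall and in every signup group — no reversal.

No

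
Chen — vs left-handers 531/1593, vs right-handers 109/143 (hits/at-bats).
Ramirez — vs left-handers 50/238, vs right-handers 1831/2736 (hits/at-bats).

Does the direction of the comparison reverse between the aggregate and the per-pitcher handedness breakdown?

Vs left-handers: Chen 531/1593 = 33.3%, Ramirez 50/238 = 21.0% → Chen
Vs right-handers: Chen 109/143 = 76.2%, Ramirez 1831/2736 = 66.9% → Chen
Overall: Chen 640/1736 = 36.9%, Ramirez 1881/2974 = 63.2% → Ramirez
Chen wins each pitcher group but Ramirez wins overall — the comparison reverses. Chen's at-bats skew toward vs left-handers, which has a lower base rate.

Yes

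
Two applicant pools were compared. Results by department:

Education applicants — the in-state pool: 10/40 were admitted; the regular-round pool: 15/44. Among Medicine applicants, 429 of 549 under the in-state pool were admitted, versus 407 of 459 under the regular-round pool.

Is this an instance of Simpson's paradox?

Education: the in-state pool 10/40 = 25.0%, the regular-round pool 15/44 = 34.1% → the regular-round pool
Medicine: the in-state pool 429/549 = 78.1%, the regular-round pool 407/459 = 88.7% → the regular-round pool
Overall: the in-state pool 439/589 = 74.5%, the regular-round pool 422/503 = 83.9% → the regular-round pool
The regular-round pool wins overall and in every department group — no reversal.

No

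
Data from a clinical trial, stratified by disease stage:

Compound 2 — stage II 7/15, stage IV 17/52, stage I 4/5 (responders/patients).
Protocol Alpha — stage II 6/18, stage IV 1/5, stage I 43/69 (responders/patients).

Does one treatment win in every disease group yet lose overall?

Yes

Stage II: Compound 2 7/15 = 46.7%, Protocol Alpha 6/18 = 33.3% → Compound 2
Stage IV: Compound 2 17/52 = 32.7%, Protocol Alpha 1/5 = 20.0% → Compound 2
Stage I: Compound 2 4/5 = 80.0%, Protocol Alpha 43/69 = 62.3% → Compound 2
Overall: Compound 2 28/72 = 38.9%, Protocol Alpha 50/92 = 54.3% → Protocol Alpha
Compound 2 wins each disease group but Protocol Alpha wins overall — the comparison reverses. Compound 2's patients skew toward stage IV, which has a lower base rate.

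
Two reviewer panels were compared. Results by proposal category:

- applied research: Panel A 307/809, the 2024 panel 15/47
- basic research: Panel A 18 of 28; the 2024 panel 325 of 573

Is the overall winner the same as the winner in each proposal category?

No

Applied research: Panel A 307/809 = 37.9%, the 2024 panel 15/47 = 31.9% → Panel A
Basic research: Panel A 18/28 = 64.3%, the 2024 panel 325/573 = 56.7% → Panel A
Overall: Panel A 325/837 = 38.8%, the 2024 panel 340/620 = 54.8% → the 2024 panel
Panel A wins each proposal group but the 2024 panel wins overall — the comparison reverses. Panel A's proposals skew toward applied research, which has a lower base rate.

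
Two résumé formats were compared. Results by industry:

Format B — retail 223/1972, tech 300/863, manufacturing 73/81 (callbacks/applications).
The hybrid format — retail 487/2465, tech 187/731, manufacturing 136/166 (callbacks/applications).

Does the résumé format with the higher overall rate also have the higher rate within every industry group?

No

Retail: Format B 223/1972 = 11.3%, the hybrid format 487/2465 = 19.8% → the hybrid format
Tech: Format B 300/863 = 34.8%, the hybrid format 187/731 = 25.6% → Format B
Manufacturing: Format B 73/81 = 90.1%, the hybrid format 136/166 = 81.9% → Format B
Overall: Format B 596/2916 = 20.4%, the hybrid format 810/3362 = 24.1% → the hybrid format
Neither sweeps: Format B wins 2 of 3 groups, the hybrid format wins 1. The hybrid format wins overall but not every group — no Simpson reversal.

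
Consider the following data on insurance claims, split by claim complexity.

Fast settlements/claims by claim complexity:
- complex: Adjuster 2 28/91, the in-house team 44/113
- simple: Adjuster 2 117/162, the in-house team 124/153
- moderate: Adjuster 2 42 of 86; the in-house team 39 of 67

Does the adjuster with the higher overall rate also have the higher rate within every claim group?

Complex: Adjuster 2 28/91 = 30.8%, the in-house team 44/113 = 38.9% → the in-house team
Simple: Adjuster 2 117/162 = 72.2%, the in-house team 124/153 = 81.0% → the in-house team
Moderate: Adjuster 2 42/86 = 48.8%, the in-house team 39/67 = 58.2% → the in-house team
Overall: Adjuster 2 187/339 = 55.2%, the in-house team 207/333 = 62.2% → the in-house team
The in-house team wins overall and in every claim group — no reversal.

Yes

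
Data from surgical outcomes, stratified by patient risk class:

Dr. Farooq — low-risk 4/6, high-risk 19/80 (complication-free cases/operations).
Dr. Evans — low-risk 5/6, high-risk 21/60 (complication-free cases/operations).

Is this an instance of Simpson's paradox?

No

Low-risk: Dr. Farooq 4/6 = 66.7%, Dr. Evans 5/6 = 83.3% → Dr. Evans
High-risk: Dr. Farooq 19/80 = 23.8%, Dr. Evans 21/60 = 35.0% → Dr. Evans
Overall: Dr. Farooq 23/86 = 26.7%, Dr. Evans 26/66 = 39.4% → Dr. Evans
Dr. Evans wins overall and in every patient risk group — no reversal.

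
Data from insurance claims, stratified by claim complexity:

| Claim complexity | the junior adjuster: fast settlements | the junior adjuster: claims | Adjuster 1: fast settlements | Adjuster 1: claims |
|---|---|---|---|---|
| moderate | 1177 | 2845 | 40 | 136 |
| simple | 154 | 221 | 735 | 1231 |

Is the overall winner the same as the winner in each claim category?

Moderate: the junior adjuster 1177/2845 = 41.4%, Adjuster 1 40/136 = 29.4% → the junior adjuster
Simple: the junior adjuster 154/221 = 69.7%, Adjuster 1 735/1231 = 59.7% → the junior adjuster
Overall: the junior adjuster 1331/3066 = 43.4%, Adjuster 1 775/1367 = 56.7% → Adjuster 1
The junior adjuster wins each claim group but Adjuster 1 wins overall — the comparison reverses. The junior adjuster's claims skew toward moderate, which has a lower base rate.

No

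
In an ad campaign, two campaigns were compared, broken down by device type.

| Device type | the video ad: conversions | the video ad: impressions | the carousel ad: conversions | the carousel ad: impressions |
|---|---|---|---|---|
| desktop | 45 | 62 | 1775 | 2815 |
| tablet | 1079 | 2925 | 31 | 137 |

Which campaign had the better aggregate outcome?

Desktop: the video ad 45/62 = 72.6%, the carousel ad 1775/2815 = 63.1% → the video ad
Tablet: the video ad 1079/2925 = 36.9%, the carousel ad 31/137 = 22.6% → the video ad
Overall: the video ad 1124/2987 = 37.6%, the carousel ad 1806/2952 = 61.2% → the carousel ad
(The video ad wins every device group but the carousel ad wins overall — the video ad's impressions skew toward the low-rate tablet group.)

the carousel ad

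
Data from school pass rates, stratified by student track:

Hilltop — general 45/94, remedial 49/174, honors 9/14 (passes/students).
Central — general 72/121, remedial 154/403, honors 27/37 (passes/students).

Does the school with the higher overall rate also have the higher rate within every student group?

Yes

General: Hilltop 45/94 = 47.9%, Central 72/121 = 59.5% → Central
Remedial: Hilltop 49/174 = 28.2%, Central 154/403 = 38.2% → Central
Honors: Hilltop 9/14 = 64.3%, Central 27/37 = 73.0% → Central
Overall: Hilltop 103/282 = 36.5%, Central 253/561 = 45.1% → Central
Central wins overall and in every student group — no reversal.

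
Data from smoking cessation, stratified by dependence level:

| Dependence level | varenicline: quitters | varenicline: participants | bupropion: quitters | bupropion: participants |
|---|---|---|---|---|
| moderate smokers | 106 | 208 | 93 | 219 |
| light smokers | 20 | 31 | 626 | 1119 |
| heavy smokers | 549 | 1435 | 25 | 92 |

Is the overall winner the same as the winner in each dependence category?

Moderate smokers: varenicline 106/208 = 51.0%, bupropion 93/219 = 42.5% → varenicline
Light smokers: varenicline 20/31 = 64.5%, bupropion 626/1119 = 55.9% → varenicline
Heavy smokers: varenicline 549/1435 = 38.3%, bupropion 25/92 = 27.2% → varenicline
Overall: varenicline 675/1674 = 40.3%, bupropion 744/1430 = 52.0% → bupropion
Varenicline wins each dependence group but bupropion wins overall — the comparison reverses. Varenicline's participants skew toward heavy smokers, which has a lower base rate.

No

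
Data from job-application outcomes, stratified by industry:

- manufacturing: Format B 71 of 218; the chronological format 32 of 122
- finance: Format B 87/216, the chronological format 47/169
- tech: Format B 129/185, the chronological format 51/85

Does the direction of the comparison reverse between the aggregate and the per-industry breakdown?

No

Manufacturing: Format B 71/218 = 32.6%, the chronological format 32/122 = 26.2% → Format B
Finance: Format B 87/216 = 40.3%, the chronological format 47/169 = 27.8% → Format B
Tech: Format B 129/185 = 69.7%, the chronological format 51/85 = 60.0% → Format B
Overall: Format B 287/619 = 46.4%, the chronological format 130/376 = 34.6% → Format B
Format B wins overall and in every industry group — no reversal.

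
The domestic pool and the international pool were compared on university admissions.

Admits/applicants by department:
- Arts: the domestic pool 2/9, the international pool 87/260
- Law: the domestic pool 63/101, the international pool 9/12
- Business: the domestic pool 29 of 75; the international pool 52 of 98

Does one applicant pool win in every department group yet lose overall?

Arts: the domestic pool 2/9 = 22.2%, the international pool 87/260 = 33.5% → the international pool
Law: the domestic pool 63/101 = 62.4%, the international pool 9/12 = 75.0% → the international pool
Business: the domestic pool 29/75 = 38.7%, the international pool 52/98 = 53.1% → the international pool
Overall: the domestic pool 94/185 = 50.8%, the international pool 148/370 = 40.0% → the domestic pool
The international pool wins each department group but the domestic pool wins overall — the comparison reverses. The international pool's applicants skew toward Arts, which has a lower base rate.

Yes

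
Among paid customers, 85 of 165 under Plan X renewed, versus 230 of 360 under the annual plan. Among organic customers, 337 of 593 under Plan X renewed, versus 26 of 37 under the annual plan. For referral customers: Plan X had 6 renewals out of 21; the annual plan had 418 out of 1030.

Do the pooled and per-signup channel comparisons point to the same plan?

No

Paid: Plan X 85/165 = 51.5%, the annual plan 230/360 = 63.9% → the annual plan
Organic: Plan X 337/593 = 56.8%, the annual plan 26/37 = 70.3% → the annual plan
Referral: Plan X 6/21 = 28.6%, the annual plan 418/1030 = 40.6% → the annual plan
Overall: Plan X 428/779 = 54.9%, the annual plan 674/1427 = 47.2% → Plan X
The annual plan wins each signup group but Plan X wins overall — the comparison reverses. The annual plan's customers skew toward referral, which has a lower base rate.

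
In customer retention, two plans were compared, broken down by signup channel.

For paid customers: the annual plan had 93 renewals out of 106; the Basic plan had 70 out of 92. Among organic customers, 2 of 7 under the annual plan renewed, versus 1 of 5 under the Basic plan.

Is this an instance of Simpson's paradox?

Paid: the annual plan 93/106 = 87.7%, the Basic plan 70/92 = 76.1% → the annual plan
Organic: the annual plan 2/7 = 28.6%, the Basic plan 1/5 = 20.0% → the annual plan
Overall: the annual plan 95/113 = 84.1%, the Basic plan 71/97 = 73.2% → the annual plan
The annual plan wins overall and in every signup group — no reversal.

No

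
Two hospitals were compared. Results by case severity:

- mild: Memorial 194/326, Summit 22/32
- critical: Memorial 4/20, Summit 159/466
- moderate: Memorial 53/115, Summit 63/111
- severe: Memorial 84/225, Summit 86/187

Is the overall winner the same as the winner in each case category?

Mild: Memorial 194/326 = 59.5%, Summit 22/32 = 68.8% → Summit
Critical: Memorial 4/20 = 20.0%, Summit 159/466 = 34.1% → Summit
Moderate: Memorial 53/115 = 46.1%, Summit 63/111 = 56.8% → Summit
Severe: Memorial 84/225 = 37.3%, Summit 86/187 = 46.0% → Summit
Overall: Memorial 335/686 = 48.8%, Summit 330/796 = 41.5% → Memorial
Summit wins each case group but Memorial wins overall — the comparison reverses. Summit's patients skew toward critical, which has a lower base rate.

No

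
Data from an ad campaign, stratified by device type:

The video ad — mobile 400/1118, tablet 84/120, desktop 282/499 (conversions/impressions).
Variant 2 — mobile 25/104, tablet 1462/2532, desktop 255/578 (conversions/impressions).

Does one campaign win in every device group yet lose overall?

Mobile: the video ad 400/1118 = 35.8%, Variant 2 25/104 = 24.0% → the video ad
Tablet: the video ad 84/120 = 70.0%, Variant 2 1462/2532 = 57.7% → the video ad
Desktop: the video ad 282/499 = 56.5%, Variant 2 255/578 = 44.1% → the video ad
Overall: the video ad 766/1737 = 44.1%, Variant 2 1742/3214 = 54.2% → Variant 2
The video ad wins each device group but Variant 2 wins overall — the comparison reverses. The video ad's impressions skew toward mobile, which has a lower base rate.

Yes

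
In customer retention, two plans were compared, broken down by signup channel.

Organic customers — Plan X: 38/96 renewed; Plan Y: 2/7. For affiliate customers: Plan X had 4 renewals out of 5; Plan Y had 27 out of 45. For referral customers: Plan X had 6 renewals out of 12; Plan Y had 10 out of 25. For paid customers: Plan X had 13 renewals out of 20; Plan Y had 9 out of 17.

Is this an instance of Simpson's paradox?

Organic: Plan X 38/96 = 39.6%, Plan Y 2/7 = 28.6% → Plan X
Affiliate: Plan X 4/5 = 80.0%, Plan Y 27/45 = 60.0% → Plan X
Referral: Plan X 6/12 = 50.0%, Plan Y 10/25 = 40.0% → Plan X
Paid: Plan X 13/20 = 65.0%, Plan Y 9/17 = 52.9% → Plan X
Overall: Plan X 61/133 = 45.9%, Plan Y 48/94 = 51.1% → Plan Y
Plan X wins each signup group but Plan Y wins overall — the comparison reverses. Plan X's customers skew toward organic, which has a lower base rate.

Yes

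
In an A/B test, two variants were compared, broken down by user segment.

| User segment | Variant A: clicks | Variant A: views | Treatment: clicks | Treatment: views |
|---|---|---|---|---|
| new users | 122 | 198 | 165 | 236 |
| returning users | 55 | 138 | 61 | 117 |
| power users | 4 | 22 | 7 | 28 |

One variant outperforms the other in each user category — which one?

New users: Variant A 122/198 = 61.6%, Treatment 165/236 = 69.9% → Treatment
Returning users: Variant A 55/138 = 39.9%, Treatment 61/117 = 52.1% → Treatment
Power users: Variant A 4/22 = 18.2%, Treatment 7/28 = 25.0% → Treatment
Treatment has the higher rate in all 3 groups.

Treatment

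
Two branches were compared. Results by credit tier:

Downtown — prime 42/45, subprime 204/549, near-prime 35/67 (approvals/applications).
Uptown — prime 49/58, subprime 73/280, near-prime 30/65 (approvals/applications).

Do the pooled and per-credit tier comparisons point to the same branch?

Yes

Prime: Downtown 42/45 = 93.3%, Uptown 49/58 = 84.5% → Downtown
Subprime: Downtown 204/549 = 37.2%, Uptown 73/280 = 26.1% → Downtown
Near-prime: Downtown 35/67 = 52.2%, Uptown 30/65 = 46.2% → Downtown
Overall: Downtown 281/661 = 42.5%, Uptown 152/403 = 37.7% → Downtown
Downtown wins overall and in every credit group — no reversal.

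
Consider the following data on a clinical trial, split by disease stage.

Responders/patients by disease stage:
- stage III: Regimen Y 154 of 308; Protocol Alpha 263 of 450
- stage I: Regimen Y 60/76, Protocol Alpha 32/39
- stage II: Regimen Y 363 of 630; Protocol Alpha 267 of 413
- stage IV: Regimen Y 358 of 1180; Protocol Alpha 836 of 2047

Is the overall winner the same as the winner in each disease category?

Yes

Stage III: Regimen Y 154/308 = 50.0%, Protocol Alpha 263/450 = 58.4% → Protocol Alpha
Stage I: Regimen Y 60/76 = 78.9%, Protocol Alpha 32/39 = 82.1% → Protocol Alpha
Stage II: Regimen Y 363/630 = 57.6%, Protocol Alpha 267/413 = 64.6% → Protocol Alpha
Stage IV: Regimen Y 358/1180 = 30.3%, Protocol Alpha 836/2047 = 40.8% → Protocol Alpha
Overall: Regimen Y 935/2194 = 42.6%, Protocol Alpha 1398/2949 = 47.4% → Protocol Alpha
Protocol Alpha wins overall and in every disease group — no reversal.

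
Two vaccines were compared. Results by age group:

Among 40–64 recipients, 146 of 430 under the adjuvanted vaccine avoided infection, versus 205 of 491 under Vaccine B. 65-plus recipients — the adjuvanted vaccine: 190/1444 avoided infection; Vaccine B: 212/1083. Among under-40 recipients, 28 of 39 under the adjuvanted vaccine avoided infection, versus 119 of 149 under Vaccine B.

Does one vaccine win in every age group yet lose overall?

40–64: the adjuvanted vaccine 146/430 = 34.0%, Vaccine B 205/491 = 41.8% → Vaccine B
65-plus: the adjuvanted vaccine 190/1444 = 13.2%, Vaccine B 212/1083 = 19.6% → Vaccine B
Under-40: the adjuvanted vaccine 28/39 = 71.8%, Vaccine B 119/149 = 79.9% → Vaccine B
Overall: the adjuvanted vaccine 364/1913 = 19.0%, Vaccine B 536/1723 = 31.1% → Vaccine B
Vaccine B wins overall and in every age group — no reversal.

No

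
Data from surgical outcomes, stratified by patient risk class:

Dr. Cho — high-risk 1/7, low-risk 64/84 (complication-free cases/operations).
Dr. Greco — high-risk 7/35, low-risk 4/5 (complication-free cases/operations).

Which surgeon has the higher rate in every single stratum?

Dr. Greco

High-risk: Dr. Cho 1/7 = 14.3%, Dr. Greco 7/35 = 20.0% → Dr. Greco
Low-risk: Dr. Cho 64/84 = 76.2%, Dr. Greco 4/5 = 80.0% → Dr. Greco
Dr. Greco has the higher rate in both groups.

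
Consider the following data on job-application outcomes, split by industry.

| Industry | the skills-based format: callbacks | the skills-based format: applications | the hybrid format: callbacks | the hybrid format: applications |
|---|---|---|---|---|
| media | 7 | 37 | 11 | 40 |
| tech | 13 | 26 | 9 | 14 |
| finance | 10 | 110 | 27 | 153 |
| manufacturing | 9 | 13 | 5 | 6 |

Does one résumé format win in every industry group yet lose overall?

Media: the skills-based format 7/37 = 18.9%, the hybrid format 11/40 = 27.5% → the hybrid format
Tech: the skills-based format 13/26 = 50.0%, the hybrid format 9/14 = 64.3% → the hybrid format
Finance: the skills-based format 10/110 = 9.1%, the hybrid format 27/153 = 17.6% → the hybrid format
Manufacturing: the skills-based format 9/13 = 69.2%, the hybrid format 5/6 = 83.3% → the hybrid format
Overall: the skills-based format 39/186 = 21.0%, the hybrid format 52/213 = 24.4% → the hybrid format
The hybrid format wins overall and in every industry group — no reversal.

No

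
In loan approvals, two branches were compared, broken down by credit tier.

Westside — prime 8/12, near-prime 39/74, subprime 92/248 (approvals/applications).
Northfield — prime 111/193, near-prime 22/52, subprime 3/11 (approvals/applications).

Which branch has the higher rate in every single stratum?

Prime: Westside 8/12 = 66.7%, Northfield 111/193 = 57.5% → Westside
Near-prime: Westside 39/74 = 52.7%, Northfield 22/52 = 42.3% → Westside
Subprime: Westside 92/248 = 37.1%, Northfield 3/11 = 27.3% → Westside
Westside has the higher rate in all 3 groups.

Westside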